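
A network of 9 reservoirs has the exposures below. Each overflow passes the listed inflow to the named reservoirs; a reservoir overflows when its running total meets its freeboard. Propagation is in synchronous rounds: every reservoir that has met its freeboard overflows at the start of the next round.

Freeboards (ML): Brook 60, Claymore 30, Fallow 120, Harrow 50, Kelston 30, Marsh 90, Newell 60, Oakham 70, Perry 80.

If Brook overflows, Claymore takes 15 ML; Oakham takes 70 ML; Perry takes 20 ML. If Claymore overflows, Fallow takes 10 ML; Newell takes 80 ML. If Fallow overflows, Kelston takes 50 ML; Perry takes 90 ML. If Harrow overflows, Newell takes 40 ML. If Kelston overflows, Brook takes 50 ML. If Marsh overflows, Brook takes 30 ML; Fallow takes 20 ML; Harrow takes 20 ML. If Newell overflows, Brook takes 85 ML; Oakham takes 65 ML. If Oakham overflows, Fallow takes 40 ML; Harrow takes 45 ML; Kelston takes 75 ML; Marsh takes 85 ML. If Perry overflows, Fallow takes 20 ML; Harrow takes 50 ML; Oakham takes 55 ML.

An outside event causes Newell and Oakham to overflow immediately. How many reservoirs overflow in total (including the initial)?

Round 1 — Newell, Oakham overflow (initial).
  Brook: +85 → 85 ≥ 60
  Fallow: +40 → 40 < 120
  Harrow: +45 → 45 < 50
  Kelston: +75 → 75 ≥ 30
  Marsh: +85 → 85 < 90
Round 2 — Brook, Kelston overflow.
  Claymore: +15 → 15 < 30
  Perry: +20 → 20 < 80
No further overflows.

4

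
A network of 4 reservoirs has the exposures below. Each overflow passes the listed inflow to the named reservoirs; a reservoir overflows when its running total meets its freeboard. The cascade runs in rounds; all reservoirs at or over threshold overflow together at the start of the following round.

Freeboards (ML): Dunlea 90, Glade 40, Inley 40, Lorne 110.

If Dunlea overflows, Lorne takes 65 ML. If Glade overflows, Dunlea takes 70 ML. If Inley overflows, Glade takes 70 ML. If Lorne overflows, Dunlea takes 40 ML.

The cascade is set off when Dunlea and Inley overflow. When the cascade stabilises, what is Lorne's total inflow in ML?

65

Round 1 — Dunlea, Inley overflow (initial).
  Glade: +70 → 70 ≥ 40
  Lorne: +65 → 65 < 110
Round 2 — Glade overflows.
No further overflows.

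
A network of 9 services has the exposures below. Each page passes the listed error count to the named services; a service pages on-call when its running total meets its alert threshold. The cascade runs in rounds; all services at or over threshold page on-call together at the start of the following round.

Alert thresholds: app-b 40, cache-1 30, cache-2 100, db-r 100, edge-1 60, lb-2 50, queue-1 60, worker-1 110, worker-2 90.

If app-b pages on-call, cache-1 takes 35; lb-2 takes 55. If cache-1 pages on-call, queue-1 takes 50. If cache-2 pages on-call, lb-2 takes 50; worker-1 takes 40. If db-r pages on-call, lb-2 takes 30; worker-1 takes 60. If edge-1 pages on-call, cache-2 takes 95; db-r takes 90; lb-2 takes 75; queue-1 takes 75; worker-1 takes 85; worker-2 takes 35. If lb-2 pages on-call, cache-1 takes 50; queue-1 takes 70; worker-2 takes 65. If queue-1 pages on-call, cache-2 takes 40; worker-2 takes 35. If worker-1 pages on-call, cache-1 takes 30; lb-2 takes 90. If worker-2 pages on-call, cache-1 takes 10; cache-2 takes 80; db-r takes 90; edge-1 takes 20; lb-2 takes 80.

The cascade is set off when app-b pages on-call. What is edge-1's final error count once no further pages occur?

20

Round 1 — app-b pages on-call (initial).
  cache-1: +35 → 35 ≥ 30
  lb-2: +55 → 55 ≥ 50
Round 2 — cache-1, lb-2 page on-call.
  queue-1: +50+70 → 120 ≥ 60
  worker-2: +65 → 65 < 90
Round 3 — queue-1 pages on-call.
  cache-2: +40 → 40 < 100
  worker-2: +35 → 100 ≥ 90
Round 4 — worker-2 pages on-call.
  cache-2: +80 → 120 ≥ 100
  db-r: +90 → 90 < 100
  edge-1: +20 → 20 < 60
Round 5 — cache-2 pages on-call.
  worker-1: +40 → 40 < 110
No further pages.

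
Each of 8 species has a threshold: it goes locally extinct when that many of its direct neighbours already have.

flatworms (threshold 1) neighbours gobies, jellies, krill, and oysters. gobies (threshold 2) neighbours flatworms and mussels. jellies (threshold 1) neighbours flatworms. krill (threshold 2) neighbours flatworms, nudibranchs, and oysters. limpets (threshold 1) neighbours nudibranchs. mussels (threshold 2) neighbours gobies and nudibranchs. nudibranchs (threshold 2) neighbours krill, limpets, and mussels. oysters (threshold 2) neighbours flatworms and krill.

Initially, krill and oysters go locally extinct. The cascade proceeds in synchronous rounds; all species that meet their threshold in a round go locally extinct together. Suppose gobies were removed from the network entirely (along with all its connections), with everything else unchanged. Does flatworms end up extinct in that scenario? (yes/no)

With gobies removed:
Round 1 — krill, oysters go locally extinct (initial).
Round 2 — checking thresholds:
  flatworms: 2 of 3 neighbours ≥ 1, goes locally extinct.
  nudibranchs: 1 of 3 neighbours < 2, below threshold.
Round 3 — checking thresholds:
  jellies: 1 of 1 neighbours ≥ 1, goes locally extinct.
  nudibranchs: 1 of 3 neighbours < 2, below threshold.
Round 4 — no new extinctions; cascade stops.

yes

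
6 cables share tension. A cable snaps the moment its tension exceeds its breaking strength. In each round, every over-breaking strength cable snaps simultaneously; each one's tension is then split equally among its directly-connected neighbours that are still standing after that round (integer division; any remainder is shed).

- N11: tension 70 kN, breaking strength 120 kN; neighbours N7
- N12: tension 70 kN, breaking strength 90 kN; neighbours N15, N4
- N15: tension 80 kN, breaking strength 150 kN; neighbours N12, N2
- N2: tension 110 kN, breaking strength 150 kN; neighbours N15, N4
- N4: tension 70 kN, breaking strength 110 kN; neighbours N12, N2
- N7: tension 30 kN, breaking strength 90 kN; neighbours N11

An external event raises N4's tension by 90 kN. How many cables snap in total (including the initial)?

Round 1 — N4 at 160 > 110. N4 snaps.
  N4 sheds 160 kN to N12, N2: 80 each.
    N12: 70+80 = 150 > 90
    N2: 110+80 = 190 > 150
Round 2 — N12, N2 snap.
  N12 sheds 150 kN to N15: 150 each.
    N15: 80+150 = 230 > 150
  N2 sheds 190 kN to N15: 190 each.
    N15: 230+190 = 420 > 150
Round 3 — N15 snaps.
  N15 sheds 420 kN: no online neighbours, lost.
No further breaks.

4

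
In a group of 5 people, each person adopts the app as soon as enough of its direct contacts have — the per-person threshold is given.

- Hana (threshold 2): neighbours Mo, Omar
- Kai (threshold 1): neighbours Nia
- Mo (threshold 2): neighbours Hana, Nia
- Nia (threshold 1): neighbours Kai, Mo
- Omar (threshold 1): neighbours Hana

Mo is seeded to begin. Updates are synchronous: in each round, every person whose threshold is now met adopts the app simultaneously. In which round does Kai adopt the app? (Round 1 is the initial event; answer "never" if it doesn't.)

3

Round 1 — Mo adopts the app (initial).
Round 2 — checking thresholds:
  Hana: 1 of 2 neighbours < 2, holds.
  Nia: 1 of 2 neighbours ≥ 1, adopts the app.
Round 3 — checking thresholds:
  Hana: 1 of 2 neighbours < 2, holds.
  Kai: 1 of 1 neighbours ≥ 1, adopts the app.
Round 4 — no new adoptions; cascade stops.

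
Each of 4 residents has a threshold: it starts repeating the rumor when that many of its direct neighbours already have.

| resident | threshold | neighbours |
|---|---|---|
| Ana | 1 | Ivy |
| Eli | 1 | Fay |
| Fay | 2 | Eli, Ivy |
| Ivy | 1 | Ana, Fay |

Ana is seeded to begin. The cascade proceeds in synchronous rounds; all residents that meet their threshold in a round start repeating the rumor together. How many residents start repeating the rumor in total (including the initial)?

2

Round 1 — Ana starts repeating the rumor (initial).
Round 2 — checking thresholds:
  Ivy: 1 of 2 neighbours ≥ 1, starts repeating the rumor.
Round 3 — no new spreads; cascade stops.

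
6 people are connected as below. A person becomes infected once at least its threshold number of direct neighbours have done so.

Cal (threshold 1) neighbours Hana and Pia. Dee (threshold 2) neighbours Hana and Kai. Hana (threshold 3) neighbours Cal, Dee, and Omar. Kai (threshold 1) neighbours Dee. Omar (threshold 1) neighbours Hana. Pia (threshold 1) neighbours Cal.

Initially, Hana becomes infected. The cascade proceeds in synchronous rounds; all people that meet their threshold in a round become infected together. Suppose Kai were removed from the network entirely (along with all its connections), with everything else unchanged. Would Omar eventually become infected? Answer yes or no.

With Kai removed:
Round 1 — Hana becomes infected (initial).
Round 2 — checking thresholds:
  Cal: 1 of 2 neighbours ≥ 1, becomes infected.
  Dee: 1 of 1 neighbours < 2, not yet.
  Omar: 1 of 1 neighbours ≥ 1, becomes infected.
Round 3 — checking thresholds:
  Dee: 1 of 1 neighbours < 2, not yet.
  Pia: 1 of 1 neighbours ≥ 1, becomes infected.
Round 4 — no new infections; cascade stops.

yes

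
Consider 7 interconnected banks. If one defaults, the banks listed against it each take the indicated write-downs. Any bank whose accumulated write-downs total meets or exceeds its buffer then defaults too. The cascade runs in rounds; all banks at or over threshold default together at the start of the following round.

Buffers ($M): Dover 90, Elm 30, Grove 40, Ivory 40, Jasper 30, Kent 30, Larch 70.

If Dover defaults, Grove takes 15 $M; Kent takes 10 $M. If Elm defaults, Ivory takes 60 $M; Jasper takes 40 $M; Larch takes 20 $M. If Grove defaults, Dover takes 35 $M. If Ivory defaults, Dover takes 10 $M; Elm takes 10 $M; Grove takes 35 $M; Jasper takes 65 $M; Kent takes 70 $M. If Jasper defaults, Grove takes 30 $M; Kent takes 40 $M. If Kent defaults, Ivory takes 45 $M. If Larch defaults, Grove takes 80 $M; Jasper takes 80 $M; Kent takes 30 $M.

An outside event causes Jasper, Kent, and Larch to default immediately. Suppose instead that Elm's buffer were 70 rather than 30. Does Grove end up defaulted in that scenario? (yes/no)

With Elm's buffer at 70:
Round 1 — Jasper, Kent, Larch default (initial).
  Grove: +30+80 → 110 ≥ 40
  Ivory: +45 → 45 ≥ 40
Round 2 — Grove, Ivory default.
  Dover: +35+10 → 45 < 90
  Elm: +10 → 10 < 70
No further defaults.

yes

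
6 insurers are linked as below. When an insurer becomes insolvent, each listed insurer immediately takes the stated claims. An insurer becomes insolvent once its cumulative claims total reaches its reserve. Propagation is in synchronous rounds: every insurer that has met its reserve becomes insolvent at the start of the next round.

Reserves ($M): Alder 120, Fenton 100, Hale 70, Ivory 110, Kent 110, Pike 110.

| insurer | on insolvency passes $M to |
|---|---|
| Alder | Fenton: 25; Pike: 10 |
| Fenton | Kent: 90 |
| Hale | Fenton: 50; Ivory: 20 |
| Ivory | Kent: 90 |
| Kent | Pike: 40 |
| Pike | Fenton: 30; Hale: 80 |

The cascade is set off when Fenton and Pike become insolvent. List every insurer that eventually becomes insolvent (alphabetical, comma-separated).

Fenton, Hale, Pike

Round 1 — Fenton, Pike become insolvent (initial).
  Hale: +80 → 80 ≥ 70
  Kent: +90 → 90 < 110
Round 2 — Hale becomes insolvent.
  Ivory: +20 → 20 < 110
No further insolvencies.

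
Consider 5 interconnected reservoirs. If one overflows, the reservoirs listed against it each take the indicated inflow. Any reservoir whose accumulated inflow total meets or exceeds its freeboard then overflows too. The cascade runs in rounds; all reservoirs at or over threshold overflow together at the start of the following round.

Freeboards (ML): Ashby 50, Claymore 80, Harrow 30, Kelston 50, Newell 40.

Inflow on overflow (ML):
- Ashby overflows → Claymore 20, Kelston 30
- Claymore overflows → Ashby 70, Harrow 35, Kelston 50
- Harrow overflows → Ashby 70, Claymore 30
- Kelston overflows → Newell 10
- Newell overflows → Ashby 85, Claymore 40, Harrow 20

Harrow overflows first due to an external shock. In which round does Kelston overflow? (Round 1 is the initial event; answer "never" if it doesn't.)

Round 1 — Harrow overflows (initial).
  Ashby: +70 → 70 ≥ 50
  Claymore: +30 → 30 < 80
Round 2 — Ashby overflows.
  Claymore: +20 → 50 < 80
  Kelston: +30 → 30 < 50
No further overflows.

never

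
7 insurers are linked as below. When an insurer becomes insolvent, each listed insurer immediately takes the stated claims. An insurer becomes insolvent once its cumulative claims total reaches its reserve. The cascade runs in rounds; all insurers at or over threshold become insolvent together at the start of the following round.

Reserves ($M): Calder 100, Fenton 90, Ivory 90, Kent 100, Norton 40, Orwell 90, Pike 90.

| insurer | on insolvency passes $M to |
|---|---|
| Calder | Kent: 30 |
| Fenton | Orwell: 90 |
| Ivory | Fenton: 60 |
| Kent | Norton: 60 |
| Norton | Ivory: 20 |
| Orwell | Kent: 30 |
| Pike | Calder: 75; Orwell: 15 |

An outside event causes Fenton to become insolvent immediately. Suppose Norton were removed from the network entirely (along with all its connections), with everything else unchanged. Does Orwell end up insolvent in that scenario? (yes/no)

yes

With Norton removed:
Round 1 — Fenton becomes insolvent (initial).
  Orwell: +90 → 90 ≥ 90
Round 2 — Orwell becomes insolvent.
  Kent: +30 → 30 < 100
No further insolvencies.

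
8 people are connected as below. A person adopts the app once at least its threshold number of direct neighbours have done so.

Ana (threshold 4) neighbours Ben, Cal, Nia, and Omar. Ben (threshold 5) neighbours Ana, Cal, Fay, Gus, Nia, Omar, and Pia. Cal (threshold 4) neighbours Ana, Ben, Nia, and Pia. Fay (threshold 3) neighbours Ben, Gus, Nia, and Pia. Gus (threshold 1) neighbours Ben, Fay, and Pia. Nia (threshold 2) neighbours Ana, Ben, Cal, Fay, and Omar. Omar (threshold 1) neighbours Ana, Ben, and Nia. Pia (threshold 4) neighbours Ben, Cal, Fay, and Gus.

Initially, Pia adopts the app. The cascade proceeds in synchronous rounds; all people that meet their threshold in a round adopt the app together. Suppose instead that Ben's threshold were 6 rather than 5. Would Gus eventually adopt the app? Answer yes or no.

With Ben's threshold at 6:
Round 1 — Pia adopts the app (initial).
Round 2 — checking thresholds:
  Ben: 1 of 7 neighbours < 6, not yet.
  Cal: 1 of 4 neighbours < 4, not yet.
  Fay: 1 of 4 neighbours < 3, not yet.
  Gus: 1 of 3 neighbours ≥ 1, adopts the app.
Round 3 — no new adoptions; cascade stops.

yes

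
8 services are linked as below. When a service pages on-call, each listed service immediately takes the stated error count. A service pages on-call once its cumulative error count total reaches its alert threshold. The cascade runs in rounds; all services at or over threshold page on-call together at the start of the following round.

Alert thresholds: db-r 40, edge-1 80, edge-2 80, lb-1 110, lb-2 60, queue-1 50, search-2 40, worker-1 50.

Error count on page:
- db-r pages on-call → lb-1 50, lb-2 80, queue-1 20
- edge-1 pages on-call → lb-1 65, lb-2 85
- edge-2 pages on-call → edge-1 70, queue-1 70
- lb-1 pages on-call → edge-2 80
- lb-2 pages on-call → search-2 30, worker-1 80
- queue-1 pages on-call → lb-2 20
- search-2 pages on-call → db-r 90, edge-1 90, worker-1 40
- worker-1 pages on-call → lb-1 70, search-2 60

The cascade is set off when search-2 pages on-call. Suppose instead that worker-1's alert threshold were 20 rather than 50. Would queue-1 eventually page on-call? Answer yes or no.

yes

With worker-1's alert threshold at 20:
Round 1 — search-2 pages on-call (initial).
  db-r: +90 → 90 ≥ 40
  edge-1: +90 → 90 ≥ 80
  worker-1: +40 → 40 ≥ 20
Round 2 — db-r, edge-1, worker-1 page on-call.
  lb-1: +50+65+70 → 185 ≥ 110
  lb-2: +80+85 → 165 ≥ 60
  queue-1: +20 → 20 < 50
Round 3 — lb-1, lb-2 page on-call.
  edge-2: +80 → 80 ≥ 80
Round 4 — edge-2 pages on-call.
  queue-1: +70 → 90 ≥ 50
Round 5 — queue-1 pages on-call.
No further pages.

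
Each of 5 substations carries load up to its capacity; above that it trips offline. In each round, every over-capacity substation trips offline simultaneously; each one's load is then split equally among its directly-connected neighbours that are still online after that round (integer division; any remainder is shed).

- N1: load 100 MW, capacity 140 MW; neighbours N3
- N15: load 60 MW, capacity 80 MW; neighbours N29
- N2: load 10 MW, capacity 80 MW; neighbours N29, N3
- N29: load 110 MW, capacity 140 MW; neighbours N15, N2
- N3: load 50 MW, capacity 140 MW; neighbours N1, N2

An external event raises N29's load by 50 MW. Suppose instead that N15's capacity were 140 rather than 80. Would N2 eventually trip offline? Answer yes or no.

With N15's capacity at 140:
Round 1 — N29 at 160 > 140. N29 trips offline.
  N29 sheds 160 MW to N15, N2: 80 each.
    N15: 60+80 = 140 ≤ 140
    N2: 10+80 = 90 > 80
Round 2 — N2 trips offline.
  N2 sheds 90 MW to N3: 90 each.
    N3: 50+90 = 140 ≤ 140
No further trips.

yes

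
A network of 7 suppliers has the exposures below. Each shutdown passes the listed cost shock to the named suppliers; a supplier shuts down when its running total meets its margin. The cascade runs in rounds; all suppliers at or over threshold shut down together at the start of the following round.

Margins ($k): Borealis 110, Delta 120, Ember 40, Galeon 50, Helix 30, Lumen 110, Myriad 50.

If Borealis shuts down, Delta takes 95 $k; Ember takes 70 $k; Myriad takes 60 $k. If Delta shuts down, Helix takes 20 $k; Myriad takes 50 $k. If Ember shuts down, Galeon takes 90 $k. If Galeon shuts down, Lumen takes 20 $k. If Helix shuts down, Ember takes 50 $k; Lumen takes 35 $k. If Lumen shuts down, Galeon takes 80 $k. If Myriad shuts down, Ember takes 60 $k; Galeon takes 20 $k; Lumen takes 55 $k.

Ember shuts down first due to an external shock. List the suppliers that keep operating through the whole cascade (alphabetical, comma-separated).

Borealis, Delta, Helix, Lumen, Myriad

Round 1 — Ember shuts down (initial).
  Galeon: +90 → 90 ≥ 50
Round 2 — Galeon shuts down.
  Lumen: +20 → 20 < 110
No further shutdowns.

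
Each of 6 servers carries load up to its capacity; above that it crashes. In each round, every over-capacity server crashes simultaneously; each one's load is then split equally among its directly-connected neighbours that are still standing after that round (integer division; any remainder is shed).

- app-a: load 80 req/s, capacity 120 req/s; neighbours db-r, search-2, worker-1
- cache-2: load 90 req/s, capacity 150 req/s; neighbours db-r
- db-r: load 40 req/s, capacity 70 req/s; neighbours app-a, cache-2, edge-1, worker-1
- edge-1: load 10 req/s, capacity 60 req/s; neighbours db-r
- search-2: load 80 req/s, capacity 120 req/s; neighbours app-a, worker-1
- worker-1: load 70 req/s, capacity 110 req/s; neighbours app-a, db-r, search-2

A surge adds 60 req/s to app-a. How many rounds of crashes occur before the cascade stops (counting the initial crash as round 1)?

2

Round 1 — app-a at 140 > 120. app-a crashes.
  app-a sheds 140 req/s to db-r, search-2, worker-1: 46 each (2 lost).
    db-r: 40+46 = 86 > 70
    search-2: 80+46 = 126 > 120
    worker-1: 70+46 = 116 > 110
Round 2 — db-r, search-2, worker-1 crash.
  db-r sheds 86 req/s to cache-2, edge-1: 43 each.
    cache-2: 90+43 = 133 ≤ 150
    edge-1: 10+43 = 53 ≤ 60
  search-2 sheds 126 req/s: no online neighbours, lost.
  worker-1 sheds 116 req/s: no online neighbours, lost.
No further crashes.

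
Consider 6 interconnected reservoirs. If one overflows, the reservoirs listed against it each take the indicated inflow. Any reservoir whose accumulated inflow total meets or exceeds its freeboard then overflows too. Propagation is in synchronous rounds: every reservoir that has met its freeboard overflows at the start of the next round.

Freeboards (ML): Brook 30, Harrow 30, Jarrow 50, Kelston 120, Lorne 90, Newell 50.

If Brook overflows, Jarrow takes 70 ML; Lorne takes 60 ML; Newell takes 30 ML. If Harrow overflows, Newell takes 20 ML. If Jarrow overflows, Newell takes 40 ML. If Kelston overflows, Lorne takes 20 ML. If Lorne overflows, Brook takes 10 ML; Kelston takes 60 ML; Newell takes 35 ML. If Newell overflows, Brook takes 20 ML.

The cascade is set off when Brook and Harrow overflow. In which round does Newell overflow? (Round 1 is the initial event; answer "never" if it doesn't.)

Round 1 — Brook, Harrow overflow (initial).
  Jarrow: +70 → 70 ≥ 50
  Lorne: +60 → 60 < 90
  Newell: +30+20 → 50 ≥ 50
Round 2 — Jarrow, Newell overflow.
No further overflows.

2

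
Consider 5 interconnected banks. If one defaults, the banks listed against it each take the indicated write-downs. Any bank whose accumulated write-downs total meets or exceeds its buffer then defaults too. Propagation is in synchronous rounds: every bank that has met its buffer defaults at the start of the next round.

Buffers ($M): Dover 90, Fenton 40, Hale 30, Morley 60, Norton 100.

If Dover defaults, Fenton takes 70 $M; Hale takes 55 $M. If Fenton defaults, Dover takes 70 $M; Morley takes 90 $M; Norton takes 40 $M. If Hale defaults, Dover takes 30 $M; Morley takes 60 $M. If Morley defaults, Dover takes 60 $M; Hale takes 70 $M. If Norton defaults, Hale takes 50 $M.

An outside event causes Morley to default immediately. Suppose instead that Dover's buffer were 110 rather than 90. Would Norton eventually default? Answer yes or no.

With Dover's buffer at 110:
Round 1 — Morley defaults (initial).
  Dover: +60 → 60 < 110
  Hale: +70 → 70 ≥ 30
Round 2 — Hale defaults.
  Dover: +30 → 90 < 110
No further defaults.

no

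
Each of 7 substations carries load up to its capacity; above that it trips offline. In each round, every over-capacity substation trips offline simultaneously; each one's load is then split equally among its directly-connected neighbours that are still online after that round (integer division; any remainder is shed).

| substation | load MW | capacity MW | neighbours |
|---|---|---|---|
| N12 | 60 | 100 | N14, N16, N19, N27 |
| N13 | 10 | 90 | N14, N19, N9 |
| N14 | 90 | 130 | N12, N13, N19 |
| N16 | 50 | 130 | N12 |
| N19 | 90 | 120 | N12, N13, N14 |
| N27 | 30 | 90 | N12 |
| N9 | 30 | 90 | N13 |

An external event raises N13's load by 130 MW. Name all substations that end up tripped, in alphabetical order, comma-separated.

N12, N13, N14, N16, N19, N27

Round 1 — N13 at 140 > 90. N13 trips offline.
  N13 sheds 140 MW to N14, N19, N9: 46 each (2 lost).
    N14: 90+46 = 136 > 130
    N19: 90+46 = 136 > 120
    N9: 30+46 = 76 ≤ 90
Round 2 — N14, N19 trip offline.
  N14 sheds 136 MW to N12: 136 each.
    N12: 60+136 = 196 > 100
  N19 sheds 136 MW to N12: 136 each.
    N12: 196+136 = 332 > 100
Round 3 — N12 trips offline.
  N12 sheds 332 MW to N16, N27: 166 each.
    N16: 50+166 = 216 > 130
    N27: 30+166 = 196 > 90
Round 4 — N16, N27 trip offline.
  N16 sheds 216 MW: no online neighbours, lost.
  N27 sheds 196 MW: no online neighbours, lost.
No further trips.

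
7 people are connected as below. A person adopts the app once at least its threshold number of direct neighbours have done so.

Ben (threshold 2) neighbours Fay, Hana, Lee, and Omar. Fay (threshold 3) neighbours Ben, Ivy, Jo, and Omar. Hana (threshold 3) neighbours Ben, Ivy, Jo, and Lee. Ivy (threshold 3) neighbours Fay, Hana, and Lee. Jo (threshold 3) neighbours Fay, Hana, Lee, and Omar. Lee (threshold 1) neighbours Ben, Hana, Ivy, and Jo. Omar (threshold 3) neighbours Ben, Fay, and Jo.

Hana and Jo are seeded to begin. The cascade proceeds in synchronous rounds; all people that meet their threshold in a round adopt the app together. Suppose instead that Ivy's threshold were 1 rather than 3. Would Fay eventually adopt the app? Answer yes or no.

yes

With Ivy's threshold at 1:
Round 1 — Hana, Jo adopt the app (initial).
Round 2 — checking thresholds:
  Ben: 1 of 4 neighbours < 2, below threshold.
  Fay: 1 of 4 neighbours < 3, below threshold.
  Ivy: 1 of 3 neighbours ≥ 1, adopts the app.
  Lee: 2 of 4 neighbours ≥ 1, adopts the app.
  Omar: 1 of 3 neighbours < 3, below threshold.
Round 3 — checking thresholds:
  Ben: 2 of 4 neighbours ≥ 2, adopts the app.
  Fay: 2 of 4 neighbours < 3, below threshold.
  Omar: 1 of 3 neighbours < 3, below threshold.
Round 4 — checking thresholds:
  Fay: 3 of 4 neighbours ≥ 3, adopts the app.
  Omar: 2 of 3 neighbours < 3, below threshold.
Round 5 — checking thresholds:
  Omar: 3 of 3 neighbours ≥ 3, adopts the app.
Round 6 — no new adoptions; cascade stops.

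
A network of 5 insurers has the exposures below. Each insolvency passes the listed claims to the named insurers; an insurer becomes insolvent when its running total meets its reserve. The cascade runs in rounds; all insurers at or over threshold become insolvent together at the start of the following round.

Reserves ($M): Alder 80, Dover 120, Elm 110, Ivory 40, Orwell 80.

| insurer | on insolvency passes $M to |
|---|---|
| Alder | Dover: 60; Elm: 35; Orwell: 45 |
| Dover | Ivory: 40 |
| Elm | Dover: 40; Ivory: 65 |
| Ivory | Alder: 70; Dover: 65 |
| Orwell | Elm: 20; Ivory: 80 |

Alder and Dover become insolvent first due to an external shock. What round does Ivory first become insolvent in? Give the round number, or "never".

Round 1 — Alder, Dover become insolvent (initial).
  Elm: +35 → 35 < 110
  Ivory: +40 → 40 ≥ 40
  Orwell: +45 → 45 < 80
Round 2 — Ivory becomes insolvent.
No further insolvencies.

2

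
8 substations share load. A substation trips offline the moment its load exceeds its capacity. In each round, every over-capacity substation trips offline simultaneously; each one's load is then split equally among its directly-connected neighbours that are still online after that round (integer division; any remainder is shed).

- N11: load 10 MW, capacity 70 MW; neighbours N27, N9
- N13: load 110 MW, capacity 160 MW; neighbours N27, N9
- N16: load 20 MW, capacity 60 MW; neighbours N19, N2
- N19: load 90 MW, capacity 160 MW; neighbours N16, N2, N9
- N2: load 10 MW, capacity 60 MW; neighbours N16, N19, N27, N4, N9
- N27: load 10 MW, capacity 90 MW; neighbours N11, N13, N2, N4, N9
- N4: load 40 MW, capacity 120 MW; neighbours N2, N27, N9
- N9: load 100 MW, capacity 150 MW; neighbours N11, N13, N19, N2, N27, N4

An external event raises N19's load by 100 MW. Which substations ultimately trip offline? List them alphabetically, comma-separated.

N16, N19, N2, N9

Round 1 — N19 at 190 > 160. N19 trips offline.
  N19 sheds 190 MW to N16, N2, N9: 63 each (1 lost).
    N16: 20+63 = 83 > 60
    N2: 10+63 = 73 > 60
    N9: 100+63 = 163 > 150
Round 2 — N16, N2, N9 trip offline.
  N16 sheds 83 MW: no online neighbours, lost.
  N2 sheds 73 MW to N27, N4: 36 each (1 lost).
    N27: 10+36 = 46 ≤ 90
    N4: 40+36 = 76 ≤ 120
  N9 sheds 163 MW to N11, N13, N27, N4: 40 each (3 lost).
    N11: 10+40 = 50 ≤ 70
    N13: 110+40 = 150 ≤ 160
    N27: 46+40 = 86 ≤ 90
    N4: 76+40 = 116 ≤ 120
No further trips.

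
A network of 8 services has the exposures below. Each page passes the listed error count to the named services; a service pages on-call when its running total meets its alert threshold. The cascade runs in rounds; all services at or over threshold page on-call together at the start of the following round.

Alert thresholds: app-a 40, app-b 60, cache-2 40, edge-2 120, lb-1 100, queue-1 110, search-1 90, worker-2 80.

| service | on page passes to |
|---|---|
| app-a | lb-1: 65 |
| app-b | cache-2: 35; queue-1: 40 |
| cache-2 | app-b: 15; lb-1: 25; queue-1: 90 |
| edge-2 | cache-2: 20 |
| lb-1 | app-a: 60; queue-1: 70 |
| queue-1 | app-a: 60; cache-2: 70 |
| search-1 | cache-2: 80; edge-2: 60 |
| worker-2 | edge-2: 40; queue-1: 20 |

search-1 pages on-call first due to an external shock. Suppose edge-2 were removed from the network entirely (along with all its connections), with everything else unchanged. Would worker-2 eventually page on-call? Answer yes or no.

With edge-2 removed:
Round 1 — search-1 pages on-call (initial).
  cache-2: +80 → 80 ≥ 40
Round 2 — cache-2 pages on-call.
  app-b: +15 → 15 < 60
  lb-1: +25 → 25 < 100
  queue-1: +90 → 90 < 110
No further pages.

no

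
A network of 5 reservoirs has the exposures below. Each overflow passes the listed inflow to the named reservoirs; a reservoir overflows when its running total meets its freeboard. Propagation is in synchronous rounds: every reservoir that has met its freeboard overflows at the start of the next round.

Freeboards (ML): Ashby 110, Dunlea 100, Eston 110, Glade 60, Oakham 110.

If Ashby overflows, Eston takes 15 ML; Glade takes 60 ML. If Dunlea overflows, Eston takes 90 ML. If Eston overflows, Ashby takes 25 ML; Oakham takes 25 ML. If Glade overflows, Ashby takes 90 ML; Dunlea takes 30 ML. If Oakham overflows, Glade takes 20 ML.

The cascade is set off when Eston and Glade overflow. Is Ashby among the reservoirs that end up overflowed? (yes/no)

yes

Round 1 — Eston, Glade overflow (initial).
  Ashby: +25+90 → 115 ≥ 110
  Dunlea: +30 → 30 < 100
  Oakham: +25 → 25 < 110
Round 2 — Ashby overflows.
No further overflows.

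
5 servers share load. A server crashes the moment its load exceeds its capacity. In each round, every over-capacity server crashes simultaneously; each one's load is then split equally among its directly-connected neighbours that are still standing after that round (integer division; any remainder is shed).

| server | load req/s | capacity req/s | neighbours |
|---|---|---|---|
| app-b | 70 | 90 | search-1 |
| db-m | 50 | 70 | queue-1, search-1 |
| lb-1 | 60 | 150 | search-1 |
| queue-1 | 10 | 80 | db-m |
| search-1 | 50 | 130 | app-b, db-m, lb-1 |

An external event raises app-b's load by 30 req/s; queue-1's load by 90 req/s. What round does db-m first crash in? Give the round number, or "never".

Round 1 — app-b at 100 > 90; queue-1 at 100 > 80. app-b, queue-1 crash.
  app-b sheds 100 req/s to search-1: 100 each.
    search-1: 50+100 = 150 > 130
  queue-1 sheds 100 req/s to db-m: 100 each.
    db-m: 50+100 = 150 > 70
Round 2 — db-m, search-1 crash.
  db-m sheds 150 req/s: no online neighbours, lost.
  search-1 sheds 150 req/s to lb-1: 150 each.
    lb-1: 60+150 = 210 > 150
Round 3 — lb-1 crashes.
  lb-1 sheds 210 req/s: no online neighbours, lost.
No further crashes.

2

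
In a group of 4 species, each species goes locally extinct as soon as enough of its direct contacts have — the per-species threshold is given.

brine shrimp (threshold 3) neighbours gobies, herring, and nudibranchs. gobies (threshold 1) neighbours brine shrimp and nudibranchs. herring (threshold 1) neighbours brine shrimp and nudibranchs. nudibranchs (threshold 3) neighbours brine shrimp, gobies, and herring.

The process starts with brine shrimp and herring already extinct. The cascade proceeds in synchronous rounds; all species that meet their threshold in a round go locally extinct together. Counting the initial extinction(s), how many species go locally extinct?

4

Round 1 — brine shrimp, herring go locally extinct (initial).
Round 2 — checking thresholds:
  gobies: 1 of 2 neighbours ≥ 1, goes locally extinct.
  nudibranchs: 2 of 3 neighbours < 3, not yet.
Round 3 — checking thresholds:
  nudibranchs: 3 of 3 neighbours ≥ 3, goes locally extinct.
Round 4 — no new extinctions; cascade stops.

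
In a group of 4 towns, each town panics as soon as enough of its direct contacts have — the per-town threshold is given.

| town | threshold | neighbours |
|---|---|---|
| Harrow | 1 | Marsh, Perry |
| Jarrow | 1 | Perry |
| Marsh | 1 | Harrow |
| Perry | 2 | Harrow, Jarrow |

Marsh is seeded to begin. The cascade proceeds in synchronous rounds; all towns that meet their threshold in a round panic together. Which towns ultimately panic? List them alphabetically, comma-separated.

Round 1 — Marsh panics (initial).
Round 2 — checking thresholds:
  Harrow: 1 of 2 neighbours ≥ 1, panics.
Round 3 — no new panics; cascade stops.

Harrow, Marsh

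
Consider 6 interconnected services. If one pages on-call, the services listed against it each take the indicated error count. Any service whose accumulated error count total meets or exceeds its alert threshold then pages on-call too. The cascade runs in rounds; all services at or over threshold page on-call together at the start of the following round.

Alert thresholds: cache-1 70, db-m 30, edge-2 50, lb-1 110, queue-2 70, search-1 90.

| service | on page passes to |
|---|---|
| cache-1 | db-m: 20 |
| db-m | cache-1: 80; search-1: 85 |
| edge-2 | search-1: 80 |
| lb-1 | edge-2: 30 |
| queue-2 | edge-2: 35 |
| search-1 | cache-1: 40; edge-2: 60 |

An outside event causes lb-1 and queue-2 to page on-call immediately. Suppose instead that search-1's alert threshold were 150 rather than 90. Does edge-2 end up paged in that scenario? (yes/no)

yes

With search-1's alert threshold at 150:
Round 1 — lb-1, queue-2 page on-call (initial).
  edge-2: +30+35 → 65 ≥ 50
Round 2 — edge-2 pages on-call.
  search-1: +80 → 80 < 150
No further pages.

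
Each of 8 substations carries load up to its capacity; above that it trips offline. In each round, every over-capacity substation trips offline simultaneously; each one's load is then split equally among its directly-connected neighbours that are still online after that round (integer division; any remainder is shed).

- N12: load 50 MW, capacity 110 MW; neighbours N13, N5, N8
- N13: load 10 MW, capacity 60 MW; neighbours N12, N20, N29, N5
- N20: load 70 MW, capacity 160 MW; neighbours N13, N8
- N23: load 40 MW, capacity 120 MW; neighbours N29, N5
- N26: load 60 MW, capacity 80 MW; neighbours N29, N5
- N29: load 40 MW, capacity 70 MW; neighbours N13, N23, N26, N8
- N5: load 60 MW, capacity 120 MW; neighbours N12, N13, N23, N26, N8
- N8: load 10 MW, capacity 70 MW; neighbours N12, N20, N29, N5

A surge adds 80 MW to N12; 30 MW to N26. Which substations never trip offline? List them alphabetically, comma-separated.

N23

Round 1 — N12 at 130 > 110; N26 at 90 > 80. N12, N26 trip offline.
  N12 sheds 130 MW to N13, N5, N8: 43 each (1 lost).
    N13: 10+43 = 53 ≤ 60
    N5: 60+43 = 103 ≤ 120
    N8: 10+43 = 53 ≤ 70
  N26 sheds 90 MW to N29, N5: 45 each.
    N29: 40+45 = 85 > 70
    N5: 103+45 = 148 > 120
Round 2 — N29, N5 trip offline.
  N29 sheds 85 MW to N13, N23, N8: 28 each (1 lost).
    N13: 53+28 = 81 > 60
    N23: 40+28 = 68 ≤ 120
    N8: 53+28 = 81 > 70
  N5 sheds 148 MW to N13, N23, N8: 49 each (1 lost).
    N13: 81+49 = 130 > 60
    N23: 68+49 = 117 ≤ 120
    N8: 81+49 = 130 > 70
Round 3 — N13, N8 trip offline.
  N13 sheds 130 MW to N20: 130 each.
    N20: 70+130 = 200 > 160
  N8 sheds 130 MW to N20: 130 each.
    N20: 200+130 = 330 > 160
Round 4 — N20 trips offline.
  N20 sheds 330 MW: no online neighbours, lost.
No further trips.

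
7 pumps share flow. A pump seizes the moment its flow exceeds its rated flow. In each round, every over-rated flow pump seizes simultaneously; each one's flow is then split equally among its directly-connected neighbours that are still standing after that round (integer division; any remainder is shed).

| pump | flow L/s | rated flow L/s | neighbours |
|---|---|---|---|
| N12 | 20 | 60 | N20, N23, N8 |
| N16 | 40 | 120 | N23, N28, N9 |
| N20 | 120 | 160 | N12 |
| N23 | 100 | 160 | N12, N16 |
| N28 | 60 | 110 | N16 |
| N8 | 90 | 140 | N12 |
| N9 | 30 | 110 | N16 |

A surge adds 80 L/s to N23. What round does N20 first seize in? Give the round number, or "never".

3

Round 1 — N23 at 180 > 160. N23 seizes.
  N23 sheds 180 L/s to N12, N16: 90 each.
    N12: 20+90 = 110 > 60
    N16: 40+90 = 130 > 120
Round 2 — N12, N16 seize.
  N12 sheds 110 L/s to N20, N8: 55 each.
    N20: 120+55 = 175 > 160
    N8: 90+55 = 145 > 140
  N16 sheds 130 L/s to N28, N9: 65 each.
    N28: 60+65 = 125 > 110
    N9: 30+65 = 95 ≤ 110
Round 3 — N20, N28, N8 seize.
  N20 sheds 175 L/s: no online neighbours, lost.
  N28 sheds 125 L/s: no online neighbours, lost.
  N8 sheds 145 L/s: no online neighbours, lost.
No further seizures.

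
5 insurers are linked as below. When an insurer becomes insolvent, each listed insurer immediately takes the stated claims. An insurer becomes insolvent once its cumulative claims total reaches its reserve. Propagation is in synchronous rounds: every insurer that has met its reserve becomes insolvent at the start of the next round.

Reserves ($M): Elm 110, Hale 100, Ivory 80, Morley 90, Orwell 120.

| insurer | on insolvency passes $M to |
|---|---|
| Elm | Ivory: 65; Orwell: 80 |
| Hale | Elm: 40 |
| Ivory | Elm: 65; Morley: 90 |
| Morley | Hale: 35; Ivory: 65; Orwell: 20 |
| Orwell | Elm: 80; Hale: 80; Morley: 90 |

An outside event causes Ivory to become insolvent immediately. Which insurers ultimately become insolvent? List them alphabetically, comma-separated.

Round 1 — Ivory becomes insolvent (initial).
  Elm: +65 → 65 < 110
  Morley: +90 → 90 ≥ 90
Round 2 — Morley becomes insolvent.
  Hale: +35 → 35 < 100
  Orwell: +20 → 20 < 120
No further insolvencies.

Ivory, Morley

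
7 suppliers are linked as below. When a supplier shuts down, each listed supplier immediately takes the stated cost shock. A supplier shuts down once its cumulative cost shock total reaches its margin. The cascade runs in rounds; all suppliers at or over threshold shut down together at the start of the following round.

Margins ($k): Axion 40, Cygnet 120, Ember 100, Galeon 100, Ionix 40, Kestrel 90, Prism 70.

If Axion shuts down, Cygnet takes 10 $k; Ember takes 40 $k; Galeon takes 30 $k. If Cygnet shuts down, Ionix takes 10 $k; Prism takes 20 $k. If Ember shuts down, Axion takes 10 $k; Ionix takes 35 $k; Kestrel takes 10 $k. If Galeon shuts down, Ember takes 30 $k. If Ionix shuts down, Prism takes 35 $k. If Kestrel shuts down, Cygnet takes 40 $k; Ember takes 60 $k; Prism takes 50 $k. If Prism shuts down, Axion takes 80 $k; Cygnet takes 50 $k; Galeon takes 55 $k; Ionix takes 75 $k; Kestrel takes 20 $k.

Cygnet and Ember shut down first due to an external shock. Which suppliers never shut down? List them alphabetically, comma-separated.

Axion, Galeon, Kestrel, Prism

Round 1 — Cygnet, Ember shut down (initial).
  Axion: +10 → 10 < 40
  Ionix: +10+35 → 45 ≥ 40
  Kestrel: +10 → 10 < 90
  Prism: +20 → 20 < 70
Round 2 — Ionix shuts down.
  Prism: +35 → 55 < 70
No further shutdowns.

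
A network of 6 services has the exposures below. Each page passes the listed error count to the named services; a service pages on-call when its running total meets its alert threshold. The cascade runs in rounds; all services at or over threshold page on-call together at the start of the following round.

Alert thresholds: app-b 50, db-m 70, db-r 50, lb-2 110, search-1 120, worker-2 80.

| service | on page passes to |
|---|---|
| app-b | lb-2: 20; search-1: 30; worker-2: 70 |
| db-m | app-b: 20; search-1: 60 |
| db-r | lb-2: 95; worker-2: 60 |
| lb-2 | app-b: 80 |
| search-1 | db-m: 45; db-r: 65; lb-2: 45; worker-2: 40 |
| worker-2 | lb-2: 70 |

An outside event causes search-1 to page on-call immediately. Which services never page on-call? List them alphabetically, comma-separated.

db-m

Round 1 — search-1 pages on-call (initial).
  db-m: +45 → 45 < 70
  db-r: +65 → 65 ≥ 50
  lb-2: +45 → 45 < 110
  worker-2: +40 → 40 < 80
Round 2 — db-r pages on-call.
  lb-2: +95 → 140 ≥ 110
  worker-2: +60 → 100 ≥ 80
Round 3 — lb-2, worker-2 page on-call.
  app-b: +80 → 80 ≥ 50
Round 4 — app-b pages on-call.
No further pages.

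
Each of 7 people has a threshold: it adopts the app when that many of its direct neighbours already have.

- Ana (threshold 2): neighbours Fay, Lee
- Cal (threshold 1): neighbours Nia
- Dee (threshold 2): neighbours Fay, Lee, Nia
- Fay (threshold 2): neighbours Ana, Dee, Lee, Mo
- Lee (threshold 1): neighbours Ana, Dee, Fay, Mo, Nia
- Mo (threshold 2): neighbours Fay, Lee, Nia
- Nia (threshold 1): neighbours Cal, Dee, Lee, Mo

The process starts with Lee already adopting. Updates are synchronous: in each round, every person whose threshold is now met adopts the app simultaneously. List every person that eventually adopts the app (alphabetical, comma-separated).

Ana, Cal, Dee, Fay, Lee, Mo, Nia

Round 1 — Lee adopts the app (initial).
Round 2 — checking thresholds:
  Ana: 1 of 2 neighbours < 2, below threshold.
  Dee: 1 of 3 neighbours < 2, below threshold.
  Fay: 1 of 4 neighbours < 2, below threshold.
  Mo: 1 of 3 neighbours < 2, below threshold.
  Nia: 1 of 4 neighbours ≥ 1, adopts the app.
Round 3 — checking thresholds:
  Ana: 1 of 2 neighbours < 2, below threshold.
  Cal: 1 of 1 neighbours ≥ 1, adopts the app.
  Dee: 2 of 3 neighbours ≥ 2, adopts the app.
  Fay: 1 of 4 neighbours < 2, below threshold.
  Mo: 2 of 3 neighbours ≥ 2, adopts the app.
Round 4 — checking thresholds:
  Ana: 1 of 2 neighbours < 2, below threshold.
  Fay: 3 of 4 neighbours ≥ 2, adopts the app.
Round 5 — checking thresholds:
  Ana: 2 of 2 neighbours ≥ 2, adopts the app.
Round 6 — no new adoptions; cascade stops.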